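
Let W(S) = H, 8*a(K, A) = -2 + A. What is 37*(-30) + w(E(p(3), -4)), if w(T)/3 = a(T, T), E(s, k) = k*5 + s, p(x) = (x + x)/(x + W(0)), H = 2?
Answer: -5589/5 ≈ -1117.8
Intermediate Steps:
a(K, A) = -¼ + A/8 (a(K, A) = (-2 + A)/8 = -¼ + A/8)
W(S) = 2
p(x) = 2*x/(2 + x) (p(x) = (x + x)/(x + 2) = (2*x)/(2 + x) = 2*x/(2 + x))
E(s, k) = s + 5*k (E(s, k) = 5*k + s = s + 5*k)
w(T) = -¾ + 3*T/8 (w(T) = 3*(-¼ + T/8) = -¾ + 3*T/8)
37*(-30) + w(E(p(3), -4)) = 37*(-30) + (-¾ + 3*(2*3/(2 + 3) + 5*(-4))/8) = -1110 + (-¾ + 3*(2*3/5 - 20)/8) = -1110 + (-¾ + 3*(2*3*(⅕) - 20)/8) = -1110 + (-¾ + 3*(6/5 - 20)/8) = -1110 + (-¾ + (3/8)*(-94/5)) = -1110 + (-¾ - 141/20) = -1110 - 39/5 = -5589/5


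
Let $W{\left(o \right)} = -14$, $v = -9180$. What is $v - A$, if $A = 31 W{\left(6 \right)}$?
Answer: $-8746$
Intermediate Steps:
$A = -434$ ($A = 31 \left(-14\right) = -434$)
$v - A = -9180 - -434 = -9180 + 434 = -8746$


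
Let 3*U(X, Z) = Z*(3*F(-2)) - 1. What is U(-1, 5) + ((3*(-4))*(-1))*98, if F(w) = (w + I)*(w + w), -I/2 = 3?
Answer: 4007/3 ≈ 1335.7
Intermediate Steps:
I = -6 (I = -2*3 = -6)
F(w) = 2*w*(-6 + w) (F(w) = (w - 6)*(w + w) = (-6 + w)*(2*w) = 2*w*(-6 + w))
U(X, Z) = -⅓ + 32*Z (U(X, Z) = (Z*(3*(2*(-2)*(-6 - 2))) - 1)/3 = (Z*(3*(2*(-2)*(-8))) - 1)/3 = (Z*(3*32) - 1)/3 = (Z*96 - 1)/3 = (96*Z - 1)/3 = (-1 + 96*Z)/3 = -⅓ + 32*Z)
U(-1, 5) + ((3*(-4))*(-1))*98 = (-⅓ + 32*5) + ((3*(-4))*(-1))*98 = (-⅓ + 160) - 12*(-1)*98 = 479/3 + 12*98 = 479/3 + 1176 = 4007/3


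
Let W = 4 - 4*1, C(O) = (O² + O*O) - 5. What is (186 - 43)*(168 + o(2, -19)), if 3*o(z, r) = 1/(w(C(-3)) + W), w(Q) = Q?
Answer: 72083/3 ≈ 24028.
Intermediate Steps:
C(O) = -5 + 2*O² (C(O) = (O² + O²) - 5 = 2*O² - 5 = -5 + 2*O²)
W = 0 (W = 4 - 4 = 0)
o(z, r) = 1/39 (o(z, r) = 1/(3*((-5 + 2*(-3)²) + 0)) = 1/(3*((-5 + 2*9) + 0)) = 1/(3*((-5 + 18) + 0)) = 1/(3*(13 + 0)) = (⅓)/13 = (⅓)*(1/13) = 1/39)
(186 - 43)*(168 + o(2, -19)) = (186 - 43)*(168 + 1/39) = 143*(6553/39) = 72083/3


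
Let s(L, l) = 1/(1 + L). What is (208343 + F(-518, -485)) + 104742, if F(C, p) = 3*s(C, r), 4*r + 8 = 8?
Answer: 161864942/517 ≈ 3.1309e+5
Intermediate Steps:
r = 0 (r = -2 + (¼)*8 = -2 + 2 = 0)
F(C, p) = 3/(1 + C)
(208343 + F(-518, -485)) + 104742 = (208343 + 3/(1 - 518)) + 104742 = (208343 + 3/(-517)) + 104742 = (208343 + 3*(-1/517)) + 104742 = (208343 - 3/517) + 104742 = 107713328/517 + 104742 = 161864942/517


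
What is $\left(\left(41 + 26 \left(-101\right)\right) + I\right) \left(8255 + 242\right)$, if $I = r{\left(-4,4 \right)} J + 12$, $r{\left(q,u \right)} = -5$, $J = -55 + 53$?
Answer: $-21777811$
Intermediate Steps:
$J = -2$
$I = 22$ ($I = \left(-5\right) \left(-2\right) + 12 = 10 + 12 = 22$)
$\left(\left(41 + 26 \left(-101\right)\right) + I\right) \left(8255 + 242\right) = \left(\left(41 + 26 \left(-101\right)\right) + 22\right) \left(8255 + 242\right) = \left(\left(41 - 2626\right) + 22\right) 8497 = \left(-2585 + 22\right) 8497 = \left(-2563\right) 8497 = -21777811$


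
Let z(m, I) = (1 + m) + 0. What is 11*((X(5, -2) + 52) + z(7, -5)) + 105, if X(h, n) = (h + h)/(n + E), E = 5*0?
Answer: 710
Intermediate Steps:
E = 0
z(m, I) = 1 + m
X(h, n) = 2*h/n (X(h, n) = (h + h)/(n + 0) = (2*h)/n = 2*h/n)
11*((X(5, -2) + 52) + z(7, -5)) + 105 = 11*((2*5/(-2) + 52) + (1 + 7)) + 105 = 11*((2*5*(-½) + 52) + 8) + 105 = 11*((-5 + 52) + 8) + 105 = 11*(47 + 8) + 105 = 11*55 + 105 = 605 + 105 = 710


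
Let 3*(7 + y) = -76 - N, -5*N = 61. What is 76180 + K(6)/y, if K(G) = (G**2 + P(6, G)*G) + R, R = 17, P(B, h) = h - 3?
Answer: 32299255/424 ≈ 76178.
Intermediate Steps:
P(B, h) = -3 + h
N = -61/5 (N = -1/5*61 = -61/5 ≈ -12.200)
K(G) = 17 + G**2 + G*(-3 + G) (K(G) = (G**2 + (-3 + G)*G) + 17 = (G**2 + G*(-3 + G)) + 17 = 17 + G**2 + G*(-3 + G))
y = -424/15 (y = -7 + (-76 - 1*(-61/5))/3 = -7 + (-76 + 61/5)/3 = -7 + (1/3)*(-319/5) = -7 - 319/15 = -424/15 ≈ -28.267)
76180 + K(6)/y = 76180 + (17 + 6**2 + 6*(-3 + 6))/(-424/15) = 76180 + (17 + 36 + 6*3)*(-15/424) = 76180 + (17 + 36 + 18)*(-15/424) = 76180 + 71*(-15/424) = 76180 - 1065/424 = 32299255/424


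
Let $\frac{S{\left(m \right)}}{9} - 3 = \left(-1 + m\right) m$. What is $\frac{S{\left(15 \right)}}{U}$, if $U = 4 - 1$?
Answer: $639$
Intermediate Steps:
$U = 3$ ($U = 4 - 1 = 3$)
$S{\left(m \right)} = 27 + 9 m \left(-1 + m\right)$ ($S{\left(m \right)} = 27 + 9 \left(-1 + m\right) m = 27 + 9 m \left(-1 + m\right)$)
$\frac{S{\left(15 \right)}}{U} = \frac{27 - 135 + 9 \cdot 15^{2}}{3} = \left(27 - 135 + 9 \cdot 225\right) \frac{1}{3} = \left(27 - 135 + 2025\right) \frac{1}{3} = 1917 \cdot \frac{1}{3} = 639$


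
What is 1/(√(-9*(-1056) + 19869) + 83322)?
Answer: 27774/2314175437 - √29373/6942526311 ≈ 1.1977e-5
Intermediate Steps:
1/(√(-9*(-1056) + 19869) + 83322) = 1/(√(9504 + 19869) + 83322) = 1/(√29373 + 83322) = 1/(83322 + √29373)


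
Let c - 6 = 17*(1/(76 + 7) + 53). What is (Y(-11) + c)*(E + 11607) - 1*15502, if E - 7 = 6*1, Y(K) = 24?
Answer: 10805098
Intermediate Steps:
E = 13 (E = 7 + 6*1 = 7 + 6 = 13)
c = 75298/83 (c = 6 + 17*(1/(76 + 7) + 53) = 6 + 17*(1/83 + 53) = 6 + 17*(4400/83) = 6 + 74800/83 = 75298/83 ≈ 907.21)
(Y(-11) + c)*(E + 11607) - 1*15502 = (24 + 75298/83)*(13 + 11607) - 1*15502 = (77290/83)*11620 - 15502 = 10820600 - 15502 = 10805098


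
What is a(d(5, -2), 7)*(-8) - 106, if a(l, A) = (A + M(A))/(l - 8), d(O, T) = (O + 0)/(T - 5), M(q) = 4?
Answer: -5850/61 ≈ -95.902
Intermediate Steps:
d(O, T) = O/(-5 + T)
a(l, A) = (4 + A)/(-8 + l) (a(l, A) = (A + 4)/(l - 8) = (4 + A)/(-8 + l))
a(d(5, -2), 7)*(-8) - 106 = ((4 + 7)/(-8 + 5/(-5 - 2)))*(-8) - 106 = (11/(-8 + 5/(-7)))*(-8) - 106 = (11/(-8 + 5*(-1/7)))*(-8) - 106 = (11/(-8 - 5/7))*(-8) - 106 = (11/(-61/7))*(-8) - 106 = -7/61*11*(-8) - 106 = -77/61*(-8) - 106 = 616/61 - 106 = -5850/61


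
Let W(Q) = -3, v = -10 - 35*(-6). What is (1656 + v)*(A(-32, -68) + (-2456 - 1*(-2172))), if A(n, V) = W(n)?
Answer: -532672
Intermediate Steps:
v = 200 (v = -10 + 210 = 200)
A(n, V) = -3
(1656 + v)*(A(-32, -68) + (-2456 - 1*(-2172))) = (1656 + 200)*(-3 + (-2456 - 1*(-2172))) = 1856*(-3 + (-2456 + 2172)) = 1856*(-3 - 284) = 1856*(-287) = -532672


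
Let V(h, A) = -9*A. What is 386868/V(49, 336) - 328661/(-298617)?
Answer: -3181430297/25083828 ≈ -126.83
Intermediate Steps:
386868/V(49, 336) - 328661/(-298617) = 386868/((-9*336)) - 328661/(-298617) = 386868/(-3024) - 328661*(-1/298617) = 386868*(-1/3024) + 328661/298617 = -32239/252 + 328661/298617 = -3181430297/25083828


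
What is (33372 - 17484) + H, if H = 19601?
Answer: 35489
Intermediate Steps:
(33372 - 17484) + H = (33372 - 17484) + 19601 = 15888 + 19601 = 35489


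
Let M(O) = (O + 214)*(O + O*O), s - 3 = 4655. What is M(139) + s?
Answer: 6874038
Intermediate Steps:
s = 4658 (s = 3 + 4655 = 4658)
M(O) = (214 + O)*(O + O**2)
M(139) + s = 139*(214 + 139**2 + 215*139) + 4658 = 139*(214 + 19321 + 29885) + 4658 = 139*49420 + 4658 = 6869380 + 4658 = 6874038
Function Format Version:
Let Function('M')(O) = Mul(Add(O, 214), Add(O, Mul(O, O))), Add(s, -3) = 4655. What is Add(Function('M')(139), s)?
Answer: 6874038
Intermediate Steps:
s = 4658 (s = Add(3, 4655) = 4658)
Function('M')(O) = Mul(Add(214, O), Add(O, Pow(O, 2)))
Add(Function('M')(139), s) = Add(Mul(139, Add(214, Pow(139, 2), Mul(215, 139))), 4658) = Add(Mul(139, Add(214, 19321, 29885)), 4658) = Add(Mul(139, 49420), 4658) = Add(6869380, 4658) = 6874038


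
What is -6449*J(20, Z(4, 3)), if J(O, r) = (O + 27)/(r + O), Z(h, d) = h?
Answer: -303103/24 ≈ -12629.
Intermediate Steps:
J(O, r) = (27 + O)/(O + r)
-6449*J(20, Z(4, 3)) = -6449*(27 + 20)/(20 + 4) = -6449*47/24 = -303103/24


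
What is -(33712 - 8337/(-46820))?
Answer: -1578404177/46820 ≈ -33712.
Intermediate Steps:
-(33712 - 8337/(-46820)) = -(33712 - 8337*(-1/46820)) = -(33712 + 8337/46820) = -1*1578404177/46820 = -1578404177/46820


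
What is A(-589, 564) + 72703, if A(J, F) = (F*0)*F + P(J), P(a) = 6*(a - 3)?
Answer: 69151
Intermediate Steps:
P(a) = -18 + 6*a (P(a) = 6*(-3 + a) = -18 + 6*a)
A(J, F) = -18 + 6*J (A(J, F) = (F*0)*F + (-18 + 6*J) = 0*F + (-18 + 6*J) = 0 + (-18 + 6*J) = -18 + 6*J)
A(-589, 564) + 72703 = (-18 + 6*(-589)) + 72703 = (-18 - 3534) + 72703 = -3552 + 72703 = 69151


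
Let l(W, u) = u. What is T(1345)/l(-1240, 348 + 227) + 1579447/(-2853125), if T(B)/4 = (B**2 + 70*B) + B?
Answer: 869377052719/65621875 ≈ 13248.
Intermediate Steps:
T(B) = 4*B**2 + 284*B (T(B) = 4*((B**2 + 70*B) + B) = 4*(B**2 + 71*B) = 4*B**2 + 284*B)
T(1345)/l(-1240, 348 + 227) + 1579447/(-2853125) = (4*1345*(71 + 1345))/(348 + 227) + 1579447/(-2853125) = (4*1345*1416)/575 + 1579447*(-1/2853125) = 7618080*(1/575) - 1579447/2853125 = 1523616/115 - 1579447/2853125 = 869377052719/65621875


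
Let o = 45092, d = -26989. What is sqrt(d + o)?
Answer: sqrt(18103) ≈ 134.55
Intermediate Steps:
sqrt(d + o) = sqrt(-26989 + 45092) = sqrt(18103)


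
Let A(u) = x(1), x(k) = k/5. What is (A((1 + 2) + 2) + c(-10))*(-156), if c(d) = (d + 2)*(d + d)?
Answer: -124956/5 ≈ -24991.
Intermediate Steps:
x(k) = k/5 (x(k) = k*(⅕) = k/5)
A(u) = ⅕ (A(u) = (⅕)*1 = ⅕)
c(d) = 2*d*(2 + d) (c(d) = (2 + d)*(2*d) = 2*d*(2 + d))
(A((1 + 2) + 2) + c(-10))*(-156) = (⅕ + 2*(-10)*(2 - 10))*(-156) = (⅕ + 2*(-10)*(-8))*(-156) = (⅕ + 160)*(-156) = (801/5)*(-156) = -124956/5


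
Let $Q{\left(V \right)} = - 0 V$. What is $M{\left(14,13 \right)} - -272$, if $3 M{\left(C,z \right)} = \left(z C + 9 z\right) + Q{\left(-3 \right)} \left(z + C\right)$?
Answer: $\frac{1115}{3} \approx 371.67$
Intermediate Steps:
$Q{\left(V \right)} = 0$ ($Q{\left(V \right)} = \left(-1\right) 0 = 0$)
$M{\left(C,z \right)} = 3 z + \frac{C z}{3}$ ($M{\left(C,z \right)} = \frac{\left(z C + 9 z\right) + 0 \left(z + C\right)}{3} = \frac{\left(C z + 9 z\right) + 0 \left(C + z\right)}{3} = \frac{\left(9 z + C z\right) + 0}{3} = \frac{9 z + C z}{3} = 3 z + \frac{C z}{3}$)
$M{\left(14,13 \right)} - -272 = \frac{1}{3} \cdot 13 \left(9 + 14\right) - -272 = \frac{1}{3} \cdot 13 \cdot 23 + 272 = \frac{299}{3} + 272 = \frac{1115}{3}$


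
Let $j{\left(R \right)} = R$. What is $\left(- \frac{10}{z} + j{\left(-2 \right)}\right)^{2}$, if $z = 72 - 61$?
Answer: $\frac{1024}{121} \approx 8.4628$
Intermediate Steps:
$z = 11$
$\left(- \frac{10}{z} + j{\left(-2 \right)}\right)^{2} = \left(- \frac{10}{11} - 2\right)^{2} = \left(- \frac{32}{11}\right)^{2} = \frac{1024}{121}$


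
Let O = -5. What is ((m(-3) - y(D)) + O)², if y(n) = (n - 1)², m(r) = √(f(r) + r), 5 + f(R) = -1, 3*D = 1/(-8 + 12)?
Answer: 520657/20736 - 841*I/24 ≈ 25.109 - 35.042*I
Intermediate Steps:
D = 1/12 (D = 1/(3*(-8 + 12)) = (⅓)/4 = (⅓)*(¼) = 1/12 ≈ 0.083333)
f(R) = -6 (f(R) = -5 - 1 = -6)
m(r) = √(-6 + r)
y(n) = (-1 + n)²
((m(-3) - y(D)) + O)² = ((√(-6 - 3) - (-1 + 1/12)²) - 5)² = ((√(-9) - (-11/12)²) - 5)² = ((3*I - 1*121/144) - 5)² = ((3*I - 121/144) - 5)² = ((-121/144 + 3*I) - 5)² = (-841/144 + 3*I)²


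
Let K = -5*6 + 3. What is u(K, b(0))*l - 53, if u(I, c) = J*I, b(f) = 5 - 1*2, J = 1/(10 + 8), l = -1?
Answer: -103/2 ≈ -51.500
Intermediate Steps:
K = -27 (K = -30 + 3 = -27)
J = 1/18 ≈ 0.055556
b(f) = 3 (b(f) = 5 - 2 = 3)
u(I, c) = I/18
u(K, b(0))*l - 53 = ((1/18)*(-27))*(-1) - 53 = -3/2*(-1) - 53 = 3/2 - 53 = -103/2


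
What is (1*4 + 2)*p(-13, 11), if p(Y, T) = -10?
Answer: -60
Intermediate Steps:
(1*4 + 2)*p(-13, 11) = (1*4 + 2)*(-10) = (4 + 2)*(-10) = 6*(-10) = -60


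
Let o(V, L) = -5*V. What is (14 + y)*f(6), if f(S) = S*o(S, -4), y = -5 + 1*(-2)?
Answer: -1260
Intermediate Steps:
y = -7 (y = -5 - 2 = -7)
f(S) = -5*S² (f(S) = S*(-5*S) = -5*S²)
(14 + y)*f(6) = (14 - 7)*(-5*6²) = 7*(-5*36) = 7*(-180) = -1260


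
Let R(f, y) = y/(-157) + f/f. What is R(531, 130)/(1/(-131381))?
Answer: -3547287/157 ≈ -22594.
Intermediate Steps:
R(f, y) = 1 - y/157 (R(f, y) = y*(-1/157) + 1 = -y/157 + 1 = 1 - y/157)
R(531, 130)/(1/(-131381)) = (1 - 1/157*130)/(1/(-131381)) = (1 - 130/157)/(-1/131381) = (27/157)*(-131381) = -3547287/157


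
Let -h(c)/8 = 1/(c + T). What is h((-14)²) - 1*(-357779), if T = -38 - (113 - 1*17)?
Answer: 11091145/31 ≈ 3.5778e+5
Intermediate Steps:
T = -134 (T = -38 - (113 - 17) = -38 - 1*96 = -38 - 96 = -134)
h(c) = -8/(-134 + c) (h(c) = -8/(c - 134) = -8/(-134 + c))
h((-14)²) - 1*(-357779) = -8/(-134 + (-14)²) - 1*(-357779) = -8/(-134 + 196) + 357779 = -8/62 + 357779 = -8*1/62 + 357779 = -4/31 + 357779 = 11091145/31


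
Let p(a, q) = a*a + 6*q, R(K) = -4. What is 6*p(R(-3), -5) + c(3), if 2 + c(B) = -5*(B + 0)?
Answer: -101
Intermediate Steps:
c(B) = -2 - 5*B (c(B) = -2 - 5*(B + 0) = -2 - 5*B)
p(a, q) = a**2 + 6*q
6*p(R(-3), -5) + c(3) = 6*((-4)**2 + 6*(-5)) + (-2 - 5*3) = 6*(16 - 30) + (-2 - 15) = 6*(-14) - 17 = -84 - 17 = -101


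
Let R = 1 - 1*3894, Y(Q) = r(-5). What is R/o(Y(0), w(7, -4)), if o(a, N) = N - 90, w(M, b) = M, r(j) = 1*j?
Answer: 3893/83 ≈ 46.904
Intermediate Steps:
r(j) = j
Y(Q) = -5
o(a, N) = -90 + N
R = -3893 (R = 1 - 3894 = -3893)
R/o(Y(0), w(7, -4)) = -3893/(-90 + 7) = -3893/(-83) = -3893*(-1/83) = 3893/83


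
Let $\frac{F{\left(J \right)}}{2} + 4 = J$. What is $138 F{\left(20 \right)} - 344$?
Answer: $4072$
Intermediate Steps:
$F{\left(J \right)} = -8 + 2 J$
$138 F{\left(20 \right)} - 344 = 138 \left(-8 + 2 \cdot 20\right) - 344 = 138 \left(-8 + 40\right) - 344 = 138 \cdot 32 - 344 = 4416 - 344 = 4072$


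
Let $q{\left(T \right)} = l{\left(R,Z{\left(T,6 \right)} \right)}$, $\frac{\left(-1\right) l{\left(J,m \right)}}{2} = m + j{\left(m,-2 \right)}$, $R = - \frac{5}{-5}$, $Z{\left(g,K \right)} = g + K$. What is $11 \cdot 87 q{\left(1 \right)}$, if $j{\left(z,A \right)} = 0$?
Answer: $-13398$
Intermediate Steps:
$Z{\left(g,K \right)} = K + g$
$R = 1$ ($R = \left(-5\right) \left(- \frac{1}{5}\right) = 1$)
$l{\left(J,m \right)} = - 2 m$ ($l{\left(J,m \right)} = - 2 \left(m + 0\right) = - 2 m$)
$q{\left(T \right)} = -12 - 2 T$ ($q{\left(T \right)} = - 2 \left(6 + T\right) = -12 - 2 T$)
$11 \cdot 87 q{\left(1 \right)} = 11 \cdot 87 \left(-12 - 2\right) = 957 \left(-12 - 2\right) = 957 \left(-14\right) = -13398$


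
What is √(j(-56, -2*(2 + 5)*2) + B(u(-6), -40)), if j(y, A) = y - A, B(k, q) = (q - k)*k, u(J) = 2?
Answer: 4*I*√7 ≈ 10.583*I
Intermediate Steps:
B(k, q) = k*(q - k)
√(j(-56, -2*(2 + 5)*2) + B(u(-6), -40)) = √((-56 - (-2*(2 + 5))*2) + 2*(-40 - 1*2)) = √((-56 - (-2*7)*2) + 2*(-40 - 2)) = √((-56 - (-14)*2) + 2*(-42)) = √((-56 - 1*(-28)) - 84) = √((-56 + 28) - 84) = √(-28 - 84) = √(-112) = 4*I*√7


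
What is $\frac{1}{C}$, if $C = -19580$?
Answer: $- \frac{1}{19580} \approx -5.1073 \cdot 10^{-5}$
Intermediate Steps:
$\frac{1}{C} = \frac{1}{-19580} = - \frac{1}{19580}$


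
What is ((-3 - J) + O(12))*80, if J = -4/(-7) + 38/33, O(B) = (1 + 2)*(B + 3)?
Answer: 744320/231 ≈ 3222.2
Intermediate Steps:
O(B) = 9 + 3*B (O(B) = 3*(3 + B) = 9 + 3*B)
J = 398/231 (J = -4*(-⅐) + 38*(1/33) = 4/7 + 38/33 = 398/231 ≈ 1.7229)
((-3 - J) + O(12))*80 = ((-3 - 1*398/231) + (9 + 3*12))*80 = ((-3 - 398/231) + (9 + 36))*80 = (-1091/231 + 45)*80 = (9304/231)*80 = 744320/231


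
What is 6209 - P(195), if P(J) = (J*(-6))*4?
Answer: 10889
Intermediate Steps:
P(J) = -24*J (P(J) = -6*J*4 = -24*J)
6209 - P(195) = 6209 - (-24)*195 = 6209 - 1*(-4680) = 6209 + 4680 = 10889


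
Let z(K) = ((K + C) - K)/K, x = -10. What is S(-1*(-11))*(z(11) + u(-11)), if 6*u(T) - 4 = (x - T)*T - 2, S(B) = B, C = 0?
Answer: -33/2 ≈ -16.500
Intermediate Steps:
u(T) = 1/3 + T*(-10 - T)/6 (u(T) = 2/3 + ((-10 - T)*T - 2)/6 = 2/3 + (T*(-10 - T) - 2)/6 = 2/3 + (-2 + T*(-10 - T))/6 = 2/3 + (-1/3 + T*(-10 - T)/6) = 1/3 + T*(-10 - T)/6)
z(K) = 0 (z(K) = ((K + 0) - K)/K = (K - K)/K = 0/K = 0)
S(-1*(-11))*(z(11) + u(-11)) = (-1*(-11))*(0 + (1/3 - 5/3*(-11) - 1/6*(-11)**2)) = 11*(0 + (1/3 + 55/3 - 1/6*121)) = 11*(0 + (1/3 + 55/3 - 121/6)) = 11*(0 - 3/2) = 11*(-3/2) = -33/2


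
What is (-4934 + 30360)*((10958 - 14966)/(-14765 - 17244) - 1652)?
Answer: -1344396190360/32009 ≈ -4.2001e+7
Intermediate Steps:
(-4934 + 30360)*((10958 - 14966)/(-14765 - 17244) - 1652) = 25426*(-4008/(-32009) - 1652) = 25426*(-4008*(-1/32009) - 1652) = 25426*(4008/32009 - 1652) = 25426*(-52874860/32009) = -1344396190360/32009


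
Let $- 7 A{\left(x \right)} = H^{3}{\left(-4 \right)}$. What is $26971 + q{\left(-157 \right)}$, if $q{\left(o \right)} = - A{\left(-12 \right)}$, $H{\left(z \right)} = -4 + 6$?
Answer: $\frac{188805}{7} \approx 26972.0$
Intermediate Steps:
$H{\left(z \right)} = 2$
$A{\left(x \right)} = - \frac{8}{7}$ ($A{\left(x \right)} = - \frac{2^{3}}{7} = \left(- \frac{1}{7}\right) 8 = - \frac{8}{7}$)
$q{\left(o \right)} = \frac{8}{7}$ ($q{\left(o \right)} = \left(-1\right) \left(- \frac{8}{7}\right) = \frac{8}{7}$)
$26971 + q{\left(-157 \right)} = 26971 + \frac{8}{7} = \frac{188805}{7}$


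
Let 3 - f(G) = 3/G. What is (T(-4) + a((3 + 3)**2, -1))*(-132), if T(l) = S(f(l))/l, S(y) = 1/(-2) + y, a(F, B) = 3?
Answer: -1155/4 ≈ -288.75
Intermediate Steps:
f(G) = 3 - 3/G
S(y) = -1/2 + y
T(l) = (5/2 - 3/l)/l (T(l) = (-1/2 + (3 - 3/l))/l = (5/2 - 3/l)/l)
(T(-4) + a((3 + 3)**2, -1))*(-132) = ((1/2)*(-6 + 5*(-4))/(-4)**2 + 3)*(-132) = ((1/2)*(1/16)*(-6 - 20) + 3)*(-132) = ((1/2)*(1/16)*(-26) + 3)*(-132) = (-13/16 + 3)*(-132) = (35/16)*(-132) = -1155/4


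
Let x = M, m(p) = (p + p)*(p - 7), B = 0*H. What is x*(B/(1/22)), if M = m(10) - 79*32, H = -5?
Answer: 0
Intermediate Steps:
B = 0 (B = 0*(-5) = 0)
m(p) = 2*p*(-7 + p) (m(p) = (2*p)*(-7 + p) = 2*p*(-7 + p))
M = -2468 (M = 2*10*(-7 + 10) - 79*32 = 2*10*3 - 2528 = 60 - 2528 = -2468)
x = -2468
x*(B/(1/22)) = -0/(1/22) = -0/1/22 = -0*22 = -2468*0 = 0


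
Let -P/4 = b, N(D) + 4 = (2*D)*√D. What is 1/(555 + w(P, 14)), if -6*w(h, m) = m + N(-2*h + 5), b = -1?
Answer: 4980/2755627 - 9*I*√3/2755627 ≈ 0.0018072 - 5.657e-6*I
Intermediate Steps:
N(D) = -4 + 2*D^(3/2) (N(D) = -4 + (2*D)*√D = -4 + 2*D^(3/2))
P = 4 (P = -4*(-1) = 4)
w(h, m) = ⅔ - (5 - 2*h)^(3/2)/3 - m/6 (w(h, m) = -(m + (-4 + 2*(-2*h + 5)^(3/2)))/6 = -(m + (-4 + 2*(5 - 2*h)^(3/2)))/6 = -(-4 + m + 2*(5 - 2*h)^(3/2))/6 = ⅔ - (5 - 2*h)^(3/2)/3 - m/6)
1/(555 + w(P, 14)) = 1/(555 + (⅔ - (5 - 2*4)^(3/2)/3 - ⅙*14)) = 1/(555 + (⅔ - (5 - 8)^(3/2)/3 - 7/3)) = 1/(555 + (⅔ - (-1)*I*√3 - 7/3)) = 1/(555 + (⅔ + I*√3 - 7/3)) = 1/(555 + (-5/3 + I*√3)) = 1/(1660/3 + I*√3)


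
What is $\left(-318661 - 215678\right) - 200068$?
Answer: $-734407$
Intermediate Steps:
$\left(-318661 - 215678\right) - 200068 = -534339 - 200068 = -734407$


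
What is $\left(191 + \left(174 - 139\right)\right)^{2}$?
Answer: $51076$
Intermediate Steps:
$\left(191 + \left(174 - 139\right)\right)^{2} = \left(191 + 35\right)^{2} = 226^{2} = 51076$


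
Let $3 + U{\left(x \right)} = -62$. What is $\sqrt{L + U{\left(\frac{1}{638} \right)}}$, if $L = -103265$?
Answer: $i \sqrt{103330} \approx 321.45 i$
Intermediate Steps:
$U{\left(x \right)} = -65$ ($U{\left(x \right)} = -3 - 62 = -65$)
$\sqrt{L + U{\left(\frac{1}{638} \right)}} = \sqrt{-103265 - 65} = \sqrt{-103330} = i \sqrt{103330}$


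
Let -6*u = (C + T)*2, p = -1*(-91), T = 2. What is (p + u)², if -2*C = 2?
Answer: 73984/9 ≈ 8220.4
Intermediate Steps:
C = -1 (C = -½*2 = -1)
p = 91
u = -⅓ (u = -(-1 + 2)*2/6 = -2/6 = -⅙*2 = -⅓ ≈ -0.33333)
(p + u)² = (91 - ⅓)² = (272/3)² = 73984/9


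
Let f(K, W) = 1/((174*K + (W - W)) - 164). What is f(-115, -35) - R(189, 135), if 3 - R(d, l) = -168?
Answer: -3449755/20174 ≈ -171.00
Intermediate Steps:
R(d, l) = 171 (R(d, l) = 3 - 1*(-168) = 3 + 168 = 171)
f(K, W) = 1/(-164 + 174*K) (f(K, W) = 1/((174*K + 0) - 164) = 1/(174*K - 164) = 1/(-164 + 174*K))
f(-115, -35) - R(189, 135) = 1/(2*(-82 + 87*(-115))) - 1*171 = 1/(2*(-82 - 10005)) - 171 = (½)/(-10087) - 171 = (½)*(-1/10087) - 171 = -1/20174 - 171 = -3449755/20174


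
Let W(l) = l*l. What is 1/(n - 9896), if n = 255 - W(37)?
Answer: -1/11010 ≈ -9.0827e-5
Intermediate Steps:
W(l) = l²
n = -1114 (n = 255 - 1*37² = 255 - 1*1369 = 255 - 1369 = -1114)
1/(n - 9896) = 1/(-1114 - 9896) = 1/(-11010) = -1/11010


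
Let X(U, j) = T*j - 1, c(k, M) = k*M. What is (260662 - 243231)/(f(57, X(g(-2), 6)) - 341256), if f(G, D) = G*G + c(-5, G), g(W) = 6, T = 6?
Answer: -17431/338292 ≈ -0.051526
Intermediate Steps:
c(k, M) = M*k
X(U, j) = -1 + 6*j (X(U, j) = 6*j - 1 = -1 + 6*j)
f(G, D) = G² - 5*G (f(G, D) = G*G + G*(-5) = G² - 5*G)
(260662 - 243231)/(f(57, X(g(-2), 6)) - 341256) = (260662 - 243231)/(57*(-5 + 57) - 341256) = 17431/(57*52 - 341256) = 17431/(2964 - 341256) = 17431/(-338292) = 17431*(-1/338292) = -17431/338292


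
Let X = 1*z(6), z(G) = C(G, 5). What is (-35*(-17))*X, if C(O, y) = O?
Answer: 3570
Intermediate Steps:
z(G) = G
X = 6 (X = 1*6 = 6)
(-35*(-17))*X = -35*(-17)*6 = 595*6 = 3570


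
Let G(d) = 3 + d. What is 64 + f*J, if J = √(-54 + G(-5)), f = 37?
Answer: 64 + 74*I*√14 ≈ 64.0 + 276.88*I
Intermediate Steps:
J = 2*I*√14 (J = √(-54 + (3 - 5)) = √(-54 - 2) = √(-56) = 2*I*√14 ≈ 7.4833*I)
64 + f*J = 64 + 37*(2*I*√14) = 64 + 74*I*√14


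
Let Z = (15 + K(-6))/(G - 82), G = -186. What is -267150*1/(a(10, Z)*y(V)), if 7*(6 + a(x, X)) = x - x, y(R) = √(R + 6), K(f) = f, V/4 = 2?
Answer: 44525*√14/14 ≈ 11900.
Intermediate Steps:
V = 8 (V = 4*2 = 8)
y(R) = √(6 + R)
Z = -9/268 (Z = (15 - 6)/(-186 - 82) = 9/(-268) = 9*(-1/268) = -9/268 ≈ -0.033582)
a(x, X) = -6 (a(x, X) = -6 + (x - x)/7 = -6 + (⅐)*0 = -6 + 0 = -6)
-267150*1/(a(10, Z)*y(V)) = -267150*(-1/(6*√(6 + 8))) = -267150*(-√14/84) = -(-44525)*√14/14 = 44525*√14/14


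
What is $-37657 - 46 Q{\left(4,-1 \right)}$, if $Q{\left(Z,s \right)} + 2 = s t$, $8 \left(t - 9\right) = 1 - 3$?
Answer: $- \frac{74325}{2} \approx -37163.0$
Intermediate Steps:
$t = \frac{35}{4}$ ($t = 9 + \frac{1 - 3}{8} = 9 + \frac{1}{8} \left(-2\right) = 9 - \frac{1}{4} = \frac{35}{4} \approx 8.75$)
$Q{\left(Z,s \right)} = -2 + \frac{35 s}{4}$ ($Q{\left(Z,s \right)} = -2 + s \frac{35}{4} = -2 + \frac{35 s}{4}$)
$-37657 - 46 Q{\left(4,-1 \right)} = -37657 - 46 \left(-2 + \frac{35}{4} \left(-1\right)\right) = -37657 - 46 \left(-2 - \frac{35}{4}\right) = -37657 - 46 \left(- \frac{43}{4}\right) = -37657 - - \frac{989}{2} = -37657 + \frac{989}{2} = - \frac{74325}{2}$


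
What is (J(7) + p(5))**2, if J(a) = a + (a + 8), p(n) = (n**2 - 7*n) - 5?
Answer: 49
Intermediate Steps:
p(n) = -5 + n**2 - 7*n
J(a) = 8 + 2*a (J(a) = a + (8 + a) = 8 + 2*a)
(J(7) + p(5))**2 = ((8 + 2*7) + (-5 + 5**2 - 7*5))**2 = ((8 + 14) + (-5 + 25 - 35))**2 = (22 - 15)**2 = 7**2 = 49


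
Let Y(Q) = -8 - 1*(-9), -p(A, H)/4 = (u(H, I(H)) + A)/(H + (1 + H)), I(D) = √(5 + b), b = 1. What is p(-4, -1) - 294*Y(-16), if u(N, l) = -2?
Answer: -318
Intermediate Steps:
I(D) = √6 (I(D) = √(5 + 1) = √6)
p(A, H) = -4*(-2 + A)/(1 + 2*H) (p(A, H) = -4*(-2 + A)/(H + (1 + H)) = -4*(-2 + A)/(1 + 2*H))
Y(Q) = 1 (Y(Q) = -8 + 9 = 1)
p(-4, -1) - 294*Y(-16) = 4*(2 - 1*(-4))/(1 + 2*(-1)) - 294*1 = 4*(2 + 4)/(1 - 2) - 294 = 4*6/(-1) - 294 = 4*(-1)*6 - 294 = -24 - 294 = -318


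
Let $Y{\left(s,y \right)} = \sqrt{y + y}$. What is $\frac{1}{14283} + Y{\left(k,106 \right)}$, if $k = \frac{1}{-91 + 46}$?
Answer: $\frac{1}{14283} + 2 \sqrt{53} \approx 14.56$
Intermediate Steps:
$k = - \frac{1}{45}$ ($k = \frac{1}{-45} = - \frac{1}{45} \approx -0.022222$)
$Y{\left(s,y \right)} = \sqrt{2} \sqrt{y}$ ($Y{\left(s,y \right)} = \sqrt{2 y} = \sqrt{2} \sqrt{y}$)
$\frac{1}{14283} + Y{\left(k,106 \right)} = \frac{1}{14283} + \sqrt{2} \sqrt{106} = \frac{1}{14283} + 2 \sqrt{53}$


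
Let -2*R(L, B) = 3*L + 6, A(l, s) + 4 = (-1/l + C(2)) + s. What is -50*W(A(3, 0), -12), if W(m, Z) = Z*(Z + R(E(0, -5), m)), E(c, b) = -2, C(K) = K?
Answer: -7200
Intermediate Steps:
A(l, s) = -2 + s - 1/l (A(l, s) = -4 + ((-1/l + 2) + s) = -4 + ((2 - 1/l) + s) = -4 + (2 + s - 1/l) = -2 + s - 1/l)
R(L, B) = -3 - 3*L/2 (R(L, B) = -(3*L + 6)/2 = -(6 + 3*L)/2 = -3 - 3*L/2)
W(m, Z) = Z² (W(m, Z) = Z*(Z + (-3 - 3/2*(-2))) = Z*(Z + (-3 + 3)) = Z*(Z + 0) = Z*Z = Z²)
-50*W(A(3, 0), -12) = -50*(-12)² = -50*144 = -7200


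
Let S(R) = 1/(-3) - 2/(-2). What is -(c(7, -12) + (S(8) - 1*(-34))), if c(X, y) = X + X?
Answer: -146/3 ≈ -48.667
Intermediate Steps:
S(R) = 2/3 (S(R) = 1*(-1/3) - 2*(-1/2) = -1/3 + 1 = 2/3)
c(X, y) = 2*X
-(c(7, -12) + (S(8) - 1*(-34))) = -(2*7 + (2/3 - 1*(-34))) = -(14 + (2/3 + 34)) = -(14 + 104/3) = -1*146/3 = -146/3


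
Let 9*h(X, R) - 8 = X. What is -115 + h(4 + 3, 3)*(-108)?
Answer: -295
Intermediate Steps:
h(X, R) = 8/9 + X/9
-115 + h(4 + 3, 3)*(-108) = -115 + (8/9 + (4 + 3)/9)*(-108) = -115 + (8/9 + (1/9)*7)*(-108) = -115 + (8/9 + 7/9)*(-108) = -115 + (5/3)*(-108) = -115 - 180 = -295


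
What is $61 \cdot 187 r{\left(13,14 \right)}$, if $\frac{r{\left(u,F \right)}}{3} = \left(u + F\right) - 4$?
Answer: $787083$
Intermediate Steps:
$r{\left(u,F \right)} = -12 + 3 F + 3 u$ ($r{\left(u,F \right)} = 3 \left(\left(u + F\right) - 4\right) = 3 \left(\left(F + u\right) - 4\right) = 3 \left(-4 + F + u\right) = -12 + 3 F + 3 u$)
$61 \cdot 187 r{\left(13,14 \right)} = 61 \cdot 187 \left(-12 + 3 \cdot 14 + 3 \cdot 13\right) = 11407 \left(-12 + 42 + 39\right) = 11407 \cdot 69 = 787083$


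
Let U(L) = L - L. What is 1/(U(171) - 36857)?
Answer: -1/36857 ≈ -2.7132e-5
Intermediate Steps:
U(L) = 0
1/(U(171) - 36857) = 1/(0 - 36857) = 1/(-36857) = -1/36857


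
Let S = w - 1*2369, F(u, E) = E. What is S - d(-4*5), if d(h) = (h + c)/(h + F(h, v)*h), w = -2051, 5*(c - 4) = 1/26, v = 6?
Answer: -11492297/2600 ≈ -4420.1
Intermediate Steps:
c = 521/130 (c = 4 + (⅕)/26 = 4 + (⅕)*(1/26) = 4 + 1/130 = 521/130 ≈ 4.0077)
d(h) = (521/130 + h)/(7*h) (d(h) = (h + 521/130)/(h + 6*h) = (521/130 + h)/((7*h)) = (521/130 + h)*(1/(7*h)) = (521/130 + h)/(7*h))
S = -4420 (S = -2051 - 1*2369 = -2051 - 2369 = -4420)
S - d(-4*5) = -4420 - (521 + 130*(-4*5))/(910*((-4*5))) = -4420 - (521 + 130*(-20))/(910*(-20)) = -4420 - (-1)*(521 - 2600)/(910*20) = -4420 - (-1)*(-2079)/(910*20) = -4420 - 1*297/2600 = -4420 - 297/2600 = -11492297/2600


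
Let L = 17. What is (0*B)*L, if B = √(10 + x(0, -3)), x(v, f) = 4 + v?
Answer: 0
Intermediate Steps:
B = √14 (B = √(10 + (4 + 0)) = √(10 + 4) = √14 ≈ 3.7417)
(0*B)*L = (0*√14)*17 = 0*17 = 0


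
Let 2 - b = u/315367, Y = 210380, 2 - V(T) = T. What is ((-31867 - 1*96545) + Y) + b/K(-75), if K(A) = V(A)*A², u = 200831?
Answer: 1244031358617767/15177036875 ≈ 81968.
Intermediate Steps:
V(T) = 2 - T
K(A) = A²*(2 - A) (K(A) = (2 - A)*A² = A²*(2 - A))
b = 429903/315367 (b = 2 - 200831/315367 = 429903/315367 ≈ 1.3632)
((-31867 - 1*96545) + Y) + b/K(-75) = ((-31867 - 1*96545) + 210380) + 429903/(315367*(((-75)²*(2 - 1*(-75))))) = ((-31867 - 96545) + 210380) + 429903/(315367*((5625*(2 + 75)))) = (-128412 + 210380) + 429903/(315367*((5625*77))) = 81968 + (429903/315367)/433125 = 81968 + (429903/315367)*(1/433125) = 81968 + 47767/15177036875 = 1244031358617767/15177036875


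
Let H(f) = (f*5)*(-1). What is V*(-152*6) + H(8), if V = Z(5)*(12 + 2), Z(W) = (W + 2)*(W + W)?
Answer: -893800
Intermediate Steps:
Z(W) = 2*W*(2 + W) (Z(W) = (2 + W)*(2*W) = 2*W*(2 + W))
H(f) = -5*f (H(f) = (5*f)*(-1) = -5*f)
V = 980 (V = (2*5*(2 + 5))*(12 + 2) = (2*5*7)*14 = 70*14 = 980)
V*(-152*6) + H(8) = 980*(-152*6) - 5*8 = 980*(-912) - 40 = -893760 - 40 = -893800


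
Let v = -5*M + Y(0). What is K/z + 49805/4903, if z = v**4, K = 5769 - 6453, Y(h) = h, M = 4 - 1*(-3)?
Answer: 74735274473/7357564375 ≈ 10.158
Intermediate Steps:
M = 7 (M = 4 + 3 = 7)
K = -684
v = -35 (v = -5*7 + 0 = -35 + 0 = -35)
z = 1500625 (z = (-35)**4 = 1500625)
K/z + 49805/4903 = -684/1500625 + 49805/4903 = 74735274473/7357564375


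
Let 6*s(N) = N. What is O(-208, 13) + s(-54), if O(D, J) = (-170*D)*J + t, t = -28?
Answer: 459643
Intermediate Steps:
s(N) = N/6
O(D, J) = -28 - 170*D*J (O(D, J) = (-170*D)*J - 28 = -170*D*J - 28 = -28 - 170*D*J)
O(-208, 13) + s(-54) = (-28 - 170*(-208)*13) + (⅙)*(-54) = (-28 + 459680) - 9 = 459652 - 9 = 459643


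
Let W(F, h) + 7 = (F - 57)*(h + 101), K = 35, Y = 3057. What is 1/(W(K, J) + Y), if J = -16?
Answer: 1/1180 ≈ 0.00084746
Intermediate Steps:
W(F, h) = -7 + (-57 + F)*(101 + h) (W(F, h) = -7 + (F - 57)*(h + 101) = -7 + (-57 + F)*(101 + h))
1/(W(K, J) + Y) = 1/((-5764 - 57*(-16) + 101*35 + 35*(-16)) + 3057) = 1/((-5764 + 912 + 3535 - 560) + 3057) = 1/(-1877 + 3057) = 1/1180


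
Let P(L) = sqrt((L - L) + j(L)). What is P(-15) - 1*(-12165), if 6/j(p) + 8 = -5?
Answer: 12165 + I*sqrt(78)/13 ≈ 12165.0 + 0.67937*I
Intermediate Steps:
j(p) = -6/13 (j(p) = 6/(-8 - 5) = 6/(-13) = 6*(-1/13) = -6/13)
P(L) = I*sqrt(78)/13 (P(L) = sqrt((L - L) - 6/13) = sqrt(0 - 6/13) = sqrt(-6/13) = I*sqrt(78)/13)
P(-15) - 1*(-12165) = I*sqrt(78)/13 - 1*(-12165) = I*sqrt(78)/13 + 12165 = 12165 + I*sqrt(78)/13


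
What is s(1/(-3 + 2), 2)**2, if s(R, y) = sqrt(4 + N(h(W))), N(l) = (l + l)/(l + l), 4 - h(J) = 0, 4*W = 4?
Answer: 5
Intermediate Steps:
W = 1 (W = (1/4)*4 = 1)
h(J) = 4 (h(J) = 4 - 1*0 = 4 + 0 = 4)
N(l) = 1 (N(l) = (2*l)/((2*l)) = (2*l)*(1/(2*l)) = 1)
s(R, y) = sqrt(5) (s(R, y) = sqrt(4 + 1) = sqrt(5))
s(1/(-3 + 2), 2)**2 = (sqrt(5))**2 = 5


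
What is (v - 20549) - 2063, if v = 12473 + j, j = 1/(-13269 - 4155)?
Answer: -176661937/17424 ≈ -10139.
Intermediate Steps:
j = -1/17424 (j = 1/(-17424) = -1/17424 ≈ -5.7392e-5)
v = 217329551/17424 (v = 12473 - 1/17424 = 217329551/17424 ≈ 12473.)
(v - 20549) - 2063 = (217329551/17424 - 20549) - 2063 = -140716225/17424 - 2063 = -176661937/17424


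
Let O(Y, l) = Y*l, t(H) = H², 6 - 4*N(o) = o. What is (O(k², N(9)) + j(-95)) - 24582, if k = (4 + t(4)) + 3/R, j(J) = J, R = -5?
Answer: -2495927/100 ≈ -24959.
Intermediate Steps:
N(o) = 3/2 - o/4
k = 97/5 (k = (4 + 4²) + 3/(-5) = (4 + 16) + 3*(-⅕) = 20 - ⅗ = 97/5 ≈ 19.400)
(O(k², N(9)) + j(-95)) - 24582 = ((97/5)²*(3/2 - ¼*9) - 95) - 24582 = (9409*(3/2 - 9/4)/25 - 95) - 24582 = ((9409/25)*(-¾) - 95) - 24582 = (-28227/100 - 95) - 24582 = -37727/100 - 24582 = -2495927/100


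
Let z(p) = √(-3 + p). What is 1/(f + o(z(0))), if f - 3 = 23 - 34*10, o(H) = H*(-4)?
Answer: I/(2*(-157*I + 2*√3)) ≈ -0.0031832 + 7.0234e-5*I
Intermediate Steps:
o(H) = -4*H
f = -314 (f = 3 + (23 - 34*10) = 3 + (23 - 340) = 3 - 317 = -314)
1/(f + o(z(0))) = 1/(-314 - 4*√(-3 + 0)) = 1/(-314 - 4*I*√3)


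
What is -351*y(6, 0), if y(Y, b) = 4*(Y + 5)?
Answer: -15444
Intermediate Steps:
y(Y, b) = 20 + 4*Y (y(Y, b) = 4*(5 + Y) = 20 + 4*Y)
-351*y(6, 0) = -351*(20 + 4*6) = -351*(20 + 24) = -351*44 = -15444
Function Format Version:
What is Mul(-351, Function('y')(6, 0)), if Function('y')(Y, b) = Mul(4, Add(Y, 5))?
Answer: -15444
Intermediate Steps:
Function('y')(Y, b) = Add(20, Mul(4, Y)) (Function('y')(Y, b) = Mul(4, Add(5, Y)) = Add(20, Mul(4, Y)))
Mul(-351, Function('y')(6, 0)) = Mul(-351, Add(20, Mul(4, 6))) = Mul(-351, Add(20, 24)) = Mul(-351, 44) = -15444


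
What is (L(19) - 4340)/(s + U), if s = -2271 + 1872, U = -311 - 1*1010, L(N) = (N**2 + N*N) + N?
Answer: 3599/1720 ≈ 2.0924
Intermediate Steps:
L(N) = N + 2*N**2 (L(N) = (N**2 + N**2) + N = 2*N**2 + N = N + 2*N**2)
U = -1321 (U = -311 - 1010 = -1321)
s = -399
(L(19) - 4340)/(s + U) = (19*(1 + 2*19) - 4340)/(-399 - 1321) = (19*(1 + 38) - 4340)/(-1720) = (19*39 - 4340)*(-1/1720) = (741 - 4340)*(-1/1720) = -3599*(-1/1720) = 3599/1720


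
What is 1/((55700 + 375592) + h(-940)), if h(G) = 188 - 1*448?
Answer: 1/431032 ≈ 2.3200e-6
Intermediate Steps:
h(G) = -260 (h(G) = 188 - 448 = -260)
1/((55700 + 375592) + h(-940)) = 1/((55700 + 375592) - 260) = 1/(431292 - 260) = 1/431032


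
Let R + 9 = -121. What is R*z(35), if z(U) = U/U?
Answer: -130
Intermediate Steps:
R = -130 (R = -9 - 121 = -130)
z(U) = 1
R*z(35) = -130*1 = -130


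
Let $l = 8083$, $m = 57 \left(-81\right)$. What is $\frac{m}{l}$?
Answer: $- \frac{4617}{8083} \approx -0.5712$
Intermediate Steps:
$m = -4617$
$\frac{m}{l} = - \frac{4617}{8083}$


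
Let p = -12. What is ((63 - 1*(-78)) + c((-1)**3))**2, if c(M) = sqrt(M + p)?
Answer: (141 + I*sqrt(13))**2 ≈ 19868.0 + 1016.8*I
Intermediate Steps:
c(M) = sqrt(-12 + M) (c(M) = sqrt(M - 12) = sqrt(-12 + M))
((63 - 1*(-78)) + c((-1)**3))**2 = ((63 - 1*(-78)) + sqrt(-12 + (-1)**3))**2 = ((63 + 78) + sqrt(-12 - 1))**2 = (141 + sqrt(-13))**2 = (141 + I*sqrt(13))**2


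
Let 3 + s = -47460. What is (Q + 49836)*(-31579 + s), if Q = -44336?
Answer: -434731000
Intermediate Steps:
s = -47463 (s = -3 - 47460 = -47463)
(Q + 49836)*(-31579 + s) = (-44336 + 49836)*(-31579 - 47463) = 5500*(-79042) = -434731000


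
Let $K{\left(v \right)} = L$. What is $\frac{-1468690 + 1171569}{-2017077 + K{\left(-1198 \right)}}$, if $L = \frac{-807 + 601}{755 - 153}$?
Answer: $\frac{89433421}{607140280} \approx 0.1473$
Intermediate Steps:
$L = - \frac{103}{301}$ ($L = - \frac{206}{602} = \left(-206\right) \frac{1}{602} = - \frac{103}{301} \approx -0.34219$)
$K{\left(v \right)} = - \frac{103}{301}$
$\frac{-1468690 + 1171569}{-2017077 + K{\left(-1198 \right)}} = \frac{-1468690 + 1171569}{-2017077 - \frac{103}{301}} = - \frac{297121}{- \frac{607140280}{301}} = \left(-297121\right) \left(- \frac{301}{607140280}\right) = \frac{89433421}{607140280}$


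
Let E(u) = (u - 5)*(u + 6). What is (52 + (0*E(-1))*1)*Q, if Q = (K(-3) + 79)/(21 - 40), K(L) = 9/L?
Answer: -208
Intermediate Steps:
E(u) = (-5 + u)*(6 + u)
Q = -4 (Q = (9/(-3) + 79)/(21 - 40) = (9*(-1/3) + 79)/(-19) = (-3 + 79)*(-1/19) = 76*(-1/19) = -4)
(52 + (0*E(-1))*1)*Q = (52 + (0*(-30 - 1 + (-1)**2))*1)*(-4) = (52 + (0*(-30 - 1 + 1))*1)*(-4) = (52 + (0*(-30))*1)*(-4) = (52 + 0*1)*(-4) = (52 + 0)*(-4) = 52*(-4) = -208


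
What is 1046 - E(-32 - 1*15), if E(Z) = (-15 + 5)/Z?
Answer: 49152/47 ≈ 1045.8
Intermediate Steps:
E(Z) = -10/Z
1046 - E(-32 - 1*15) = 1046 - (-10)/(-32 - 1*15) = 1046 - (-10)/(-32 - 15) = 1046 - (-10)/(-47) = 1046 - (-10)*(-1)/47 = 1046 - 1*10/47 = 1046 - 10/47 = 49152/47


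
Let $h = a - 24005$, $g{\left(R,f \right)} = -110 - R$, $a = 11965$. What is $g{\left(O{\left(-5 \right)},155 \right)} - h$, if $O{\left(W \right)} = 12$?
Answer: $11918$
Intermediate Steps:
$h = -12040$ ($h = 11965 - 24005 = -12040$)
$g{\left(O{\left(-5 \right)},155 \right)} - h = \left(-110 - 12\right) - -12040 = \left(-110 - 12\right) + 12040 = -122 + 12040 = 11918$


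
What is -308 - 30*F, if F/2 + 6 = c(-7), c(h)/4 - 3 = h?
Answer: 1012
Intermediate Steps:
c(h) = 12 + 4*h
F = -44 (F = -12 + 2*(12 + 4*(-7)) = -12 + 2*(12 - 28) = -12 + 2*(-16) = -12 - 32 = -44)
-308 - 30*F = -308 - 30*(-44) = -308 + 1320 = 1012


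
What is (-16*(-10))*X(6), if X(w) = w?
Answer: 960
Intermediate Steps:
(-16*(-10))*X(6) = -16*(-10)*6 = 160*6 = 960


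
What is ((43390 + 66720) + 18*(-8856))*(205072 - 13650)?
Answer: -9436721756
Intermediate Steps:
((43390 + 66720) + 18*(-8856))*(205072 - 13650) = (110110 - 159408)*191422 = -49298*191422 = -9436721756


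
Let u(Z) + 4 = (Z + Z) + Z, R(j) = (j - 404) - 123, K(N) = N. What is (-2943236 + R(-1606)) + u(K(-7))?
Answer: -2945394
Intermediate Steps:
R(j) = -527 + j (R(j) = (-404 + j) - 123 = -527 + j)
u(Z) = -4 + 3*Z (u(Z) = -4 + ((Z + Z) + Z) = -4 + (2*Z + Z) = -4 + 3*Z)
(-2943236 + R(-1606)) + u(K(-7)) = (-2943236 + (-527 - 1606)) + (-4 + 3*(-7)) = (-2943236 - 2133) + (-4 - 21) = -2945369 - 25 = -2945394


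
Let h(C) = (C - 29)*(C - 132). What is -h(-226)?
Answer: -91290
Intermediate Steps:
h(C) = (-132 + C)*(-29 + C) (h(C) = (-29 + C)*(-132 + C) = (-132 + C)*(-29 + C))
-h(-226) = -(3828 + (-226)² - 161*(-226)) = -(3828 + 51076 + 36386) = -1*91290 = -91290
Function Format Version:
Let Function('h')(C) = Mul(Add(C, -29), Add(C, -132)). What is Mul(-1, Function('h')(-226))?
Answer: -91290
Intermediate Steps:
Function('h')(C) = Mul(Add(-132, C), Add(-29, C)) (Function('h')(C) = Mul(Add(-29, C), Add(-132, C)) = Mul(Add(-132, C), Add(-29, C)))
Mul(-1, Function('h')(-226)) = Mul(-1, Add(3828, Pow(-226, 2), Mul(-161, -226))) = Mul(-1, Add(3828, 51076, 36386)) = Mul(-1, 91290) = -91290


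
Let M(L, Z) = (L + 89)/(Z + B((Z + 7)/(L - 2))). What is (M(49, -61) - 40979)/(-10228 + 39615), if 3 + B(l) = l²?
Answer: -123353417/88454870 ≈ -1.3945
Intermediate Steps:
B(l) = -3 + l²
M(L, Z) = (89 + L)/(-3 + Z + (7 + Z)²/(-2 + L)²) (M(L, Z) = (L + 89)/(Z + (-3 + ((Z + 7)/(L - 2))²)) = (89 + L)/(Z + (-3 + ((7 + Z)/(-2 + L))²)) = (89 + L)/(Z + (-3 + (7 + Z)²/(-2 + L)²)) = (89 + L)/(-3 + Z + (7 + Z)²/(-2 + L)²))
(M(49, -61) - 40979)/(-10228 + 39615) = ((89 + 49)/(-3 - 61 + (7 - 61)²/(-2 + 49)²) - 40979)/(-10228 + 39615) = (138/(-3 - 61 + (-54)²/47²) - 40979)/29387 = (138/(-3 - 61 + (1/2209)*2916) - 40979)*(1/29387) = (138/(-3 - 61 + 2916/2209) - 40979)*(1/29387) = (138/(-138460/2209) - 40979)*(1/29387) = (-2209/138460*138 - 40979)*(1/29387) = (-6627/3010 - 40979)*(1/29387) = -123353417/3010*1/29387 = -123353417/88454870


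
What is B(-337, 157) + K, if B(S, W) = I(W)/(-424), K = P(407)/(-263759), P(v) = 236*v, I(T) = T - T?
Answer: -96052/263759 ≈ -0.36417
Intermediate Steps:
I(T) = 0
K = -96052/263759 (K = (236*407)/(-263759) = 96052*(-1/263759) = -96052/263759 ≈ -0.36417)
B(S, W) = 0 (B(S, W) = 0/(-424) = 0*(-1/424) = 0)
B(-337, 157) + K = 0 - 96052/263759 = -96052/263759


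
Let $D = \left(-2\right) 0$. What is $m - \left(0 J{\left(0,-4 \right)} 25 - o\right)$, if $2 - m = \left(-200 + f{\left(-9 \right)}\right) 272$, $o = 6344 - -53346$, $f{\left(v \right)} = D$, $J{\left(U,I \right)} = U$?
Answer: $114092$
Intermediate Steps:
$D = 0$
$f{\left(v \right)} = 0$
$o = 59690$ ($o = 6344 + 53346 = 59690$)
$m = 54402$ ($m = 2 - \left(-200 + 0\right) 272 = 2 - \left(-200\right) 272 = 2 - -54400 = 2 + 54400 = 54402$)
$m - \left(0 J{\left(0,-4 \right)} 25 - o\right) = 54402 - \left(0 \cdot 0 \cdot 25 - 59690\right) = 54402 - \left(0 \cdot 25 - 59690\right) = 54402 - \left(0 - 59690\right) = 54402 - -59690 = 54402 + 59690 = 114092$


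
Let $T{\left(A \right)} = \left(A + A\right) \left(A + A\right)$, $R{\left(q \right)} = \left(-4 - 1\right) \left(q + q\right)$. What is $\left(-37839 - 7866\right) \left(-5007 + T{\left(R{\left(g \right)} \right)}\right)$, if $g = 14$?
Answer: $-3354427065$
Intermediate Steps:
$R{\left(q \right)} = - 10 q$ ($R{\left(q \right)} = - 5 \cdot 2 q = - 10 q$)
$T{\left(A \right)} = 4 A^{2}$ ($T{\left(A \right)} = 2 A 2 A = 4 A^{2}$)
$\left(-37839 - 7866\right) \left(-5007 + T{\left(R{\left(g \right)} \right)}\right) = \left(-37839 - 7866\right) \left(-5007 + 4 \left(\left(-10\right) 14\right)^{2}\right) = - 45705 \left(-5007 + 4 \left(-140\right)^{2}\right) = - 45705 \left(-5007 + 4 \cdot 19600\right) = - 45705 \left(-5007 + 78400\right) = \left(-45705\right) 73393 = -3354427065$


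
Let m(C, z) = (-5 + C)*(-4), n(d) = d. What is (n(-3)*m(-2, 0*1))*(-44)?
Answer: 3696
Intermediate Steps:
m(C, z) = 20 - 4*C
(n(-3)*m(-2, 0*1))*(-44) = -3*(20 - 4*(-2))*(-44) = -3*(20 + 8)*(-44) = -3*28*(-44) = -84*(-44) = 3696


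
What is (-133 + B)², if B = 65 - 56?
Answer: 15376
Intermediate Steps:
B = 9
(-133 + B)² = (-133 + 9)² = (-124)² = 15376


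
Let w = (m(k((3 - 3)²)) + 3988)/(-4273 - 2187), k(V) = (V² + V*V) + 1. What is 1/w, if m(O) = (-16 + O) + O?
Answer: -3230/1987 ≈ -1.6256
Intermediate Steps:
k(V) = 1 + 2*V² (k(V) = (V² + V²) + 1 = 2*V² + 1 = 1 + 2*V²)
m(O) = -16 + 2*O
w = -1987/3230 (w = ((-16 + 2*(1 + 2*((3 - 3)²)²)) + 3988)/(-4273 - 2187) = ((-16 + 2*(1 + 2*(0²)²)) + 3988)/(-6460) = ((-16 + 2*(1 + 2*0²)) + 3988)*(-1/6460) = ((-16 + 2*(1 + 2*0)) + 3988)*(-1/6460) = ((-16 + 2*(1 + 0)) + 3988)*(-1/6460) = ((-16 + 2*1) + 3988)*(-1/6460) = ((-16 + 2) + 3988)*(-1/6460) = (-14 + 3988)*(-1/6460) = 3974*(-1/6460) = -1987/3230 ≈ -0.61517)
1/w = 1/(-1987/3230) = -3230/1987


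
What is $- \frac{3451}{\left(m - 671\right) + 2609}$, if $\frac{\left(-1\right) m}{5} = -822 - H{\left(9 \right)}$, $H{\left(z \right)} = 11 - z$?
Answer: $- \frac{3451}{6058} \approx -0.56966$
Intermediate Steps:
$m = 4120$ ($m = - 5 \left(-822 - \left(11 - 9\right)\right) = - 5 \left(-822 - 2\right) = \left(-5\right) \left(-824\right) = 4120$)
$- \frac{3451}{\left(m - 671\right) + 2609} = - \frac{3451}{\left(4120 - 671\right) + 2609} = - \frac{3451}{3449 + 2609} = - \frac{3451}{6058}$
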